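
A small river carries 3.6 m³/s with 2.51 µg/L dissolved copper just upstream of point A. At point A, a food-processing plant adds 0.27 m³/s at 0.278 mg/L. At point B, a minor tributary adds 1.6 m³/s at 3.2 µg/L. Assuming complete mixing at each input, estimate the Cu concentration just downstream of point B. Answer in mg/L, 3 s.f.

0.0163 mg/L

2.51 µg/L = 0.00251 mg/L.
After input A: C = (3.6·0.00251 + 0.27·0.278) / 3.87 = 0.02173 mg/L.
3.2 µg/L = 0.0032 mg/L.
After input B: C = (3.87·0.02173 + 1.6·0.0032) / 5.47 = 0.01631 mg/L.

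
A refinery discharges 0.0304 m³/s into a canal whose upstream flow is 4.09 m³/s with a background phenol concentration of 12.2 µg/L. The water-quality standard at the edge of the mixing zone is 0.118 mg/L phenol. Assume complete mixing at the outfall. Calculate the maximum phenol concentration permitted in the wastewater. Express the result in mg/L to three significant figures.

14.4 mg/L

12.2 µg/L = 0.0122 mg/L.
Mass balance: 0.118·4.12 = 0.0304·Cₑ + 4.09·0.0122.
Cₑ = (0.4862 − 0.0499) / 0.0304 = 14.35 mg/L.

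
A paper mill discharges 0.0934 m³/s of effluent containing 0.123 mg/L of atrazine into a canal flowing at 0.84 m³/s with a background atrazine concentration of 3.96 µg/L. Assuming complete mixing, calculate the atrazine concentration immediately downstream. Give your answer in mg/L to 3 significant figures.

3.96 µg/L = 0.00396 mg/L.
Conservation of mass across the mixing zone: C = (0.0934·0.123 + 0.84·0.00396) / (0.0934 + 0.84) = 0.01481/0.9334 = 0.01587 mg/L.

0.0159 mg/L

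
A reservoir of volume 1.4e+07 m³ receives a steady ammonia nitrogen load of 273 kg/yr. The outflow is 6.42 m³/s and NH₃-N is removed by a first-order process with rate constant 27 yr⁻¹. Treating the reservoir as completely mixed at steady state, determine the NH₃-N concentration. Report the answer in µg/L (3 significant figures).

Outflow Q = 6.42 m³/s × 3.156e+07 s/yr = 2.026e+08 m³/yr.
Steady-state CSTR mass balance: W = Q·C + k·V·C, so C = W/(Q + kV).
Q + kV = 2.026e+08 + 27·1.4e+07 = 5.806e+08 m³/yr.
C = 273/5.806e+08 = 4.702e-07 kg/m³ = 0.0004702 mg/L = 0.4702 µg/L.

0.470 µg/L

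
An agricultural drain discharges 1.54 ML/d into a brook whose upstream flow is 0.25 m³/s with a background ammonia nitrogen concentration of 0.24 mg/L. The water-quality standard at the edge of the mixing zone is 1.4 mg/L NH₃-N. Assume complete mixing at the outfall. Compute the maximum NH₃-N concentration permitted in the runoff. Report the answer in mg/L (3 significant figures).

17.7 mg/L

1.54 ML/d = 0.01782 m³/s.
Mass balance: 1.4·0.2678 = 0.01782·Cₑ + 0.25·0.24.
Cₑ = (0.375 − 0.06) / 0.01782 = 17.67 mg/L.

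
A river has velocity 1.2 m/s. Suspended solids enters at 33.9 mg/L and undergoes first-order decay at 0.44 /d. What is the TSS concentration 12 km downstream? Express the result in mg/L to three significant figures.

Travel time t = 12 km / 1.2 m/s = 1.2e+04/1.2 = 1e+04 s = 0.1157 d.
First-order decay: C = 33.9·exp(−0.44·0.1157) = 33.9·0.9503 = 32.22 mg/L.

32.2 mg/L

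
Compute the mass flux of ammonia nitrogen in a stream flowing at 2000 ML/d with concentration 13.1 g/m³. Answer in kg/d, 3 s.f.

2000 ML/d = 23.15 m³/s.
Mass flux = Q·C = 23.15 m³/s × 13.1 g/m³ = 303.2 g/s.
= 303.2 g/s × 86.4 = 2.62e+04 kg/d.

26200 kg/d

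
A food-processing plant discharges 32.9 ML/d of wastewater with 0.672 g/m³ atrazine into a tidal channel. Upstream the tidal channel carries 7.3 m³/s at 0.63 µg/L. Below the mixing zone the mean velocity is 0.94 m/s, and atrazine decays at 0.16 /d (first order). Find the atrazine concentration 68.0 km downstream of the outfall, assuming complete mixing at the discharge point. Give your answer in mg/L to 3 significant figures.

0.0297 mg/L

32.9 ML/d = 0.3808 m³/s.
0.63 µg/L = 0.00063 mg/L.
After complete mixing, C₀ = (0.3808·0.672 + 7.3·0.00063) / 7.681 = 0.03391 mg/L.
Travel time t = 6.8e+04 m / 0.94 m/s = 7.234e+04 s = 0.8373 d.
C = 0.03391·exp(−0.16·0.8373) = 0.03391·0.8746 = 0.02966 mg/L.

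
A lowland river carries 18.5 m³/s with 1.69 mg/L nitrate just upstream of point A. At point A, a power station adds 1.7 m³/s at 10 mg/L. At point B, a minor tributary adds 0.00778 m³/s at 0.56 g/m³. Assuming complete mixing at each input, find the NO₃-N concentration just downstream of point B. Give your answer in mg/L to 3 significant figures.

2.39 mg/L

After input A: C = (18.5·1.69 + 1.7·10) / 20.2 = 2.389 mg/L.
After input B: C = (20.2·2.389 + 0.00778·0.56) / 20.21 = 2.389 mg/L.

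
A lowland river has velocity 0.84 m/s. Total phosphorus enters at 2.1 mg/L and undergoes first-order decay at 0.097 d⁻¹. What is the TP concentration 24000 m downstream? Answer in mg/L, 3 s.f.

Travel time t = 24000 m / 0.84 m/s = 2.4e+04/0.84 = 2.857e+04 s = 0.3307 d.
First-order decay: C = 2.1·exp(−0.097·0.3307) = 2.1·0.9684 = 2.034 mg/L.

2.03 mg/L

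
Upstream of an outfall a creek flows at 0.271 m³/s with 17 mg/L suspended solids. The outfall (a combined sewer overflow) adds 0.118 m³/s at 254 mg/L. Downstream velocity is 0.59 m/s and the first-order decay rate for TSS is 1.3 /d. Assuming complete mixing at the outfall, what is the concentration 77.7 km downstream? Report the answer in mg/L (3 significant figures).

12.3 mg/L

After complete mixing, C₀ = (0.118·254 + 0.271·17) / 0.389 = 88.89 mg/L.
Travel time t = 7.77e+04 m / 0.59 m/s = 1.317e+05 s = 1.524 d.
C = 88.89·exp(−1.3·1.524) = 88.89·0.1379 = 12.25 mg/L.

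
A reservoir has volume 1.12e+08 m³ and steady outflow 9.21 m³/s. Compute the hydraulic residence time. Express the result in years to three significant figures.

0.385 yr

Q = 9.21 m³/s × 3.156e+07 s/yr = 2.906e+08 m³/yr.
Hydraulic residence time τ = V/Q = 1.12e+08/2.906e+08 = 0.3853 yr.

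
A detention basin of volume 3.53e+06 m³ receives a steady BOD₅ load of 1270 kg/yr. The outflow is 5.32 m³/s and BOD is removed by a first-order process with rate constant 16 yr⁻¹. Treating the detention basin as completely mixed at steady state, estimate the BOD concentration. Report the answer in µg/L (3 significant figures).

5.66 µg/L

Outflow Q = 5.32 m³/s × 3.156e+07 s/yr = 1.679e+08 m³/yr.
Steady-state CSTR mass balance: W = Q·C + k·V·C, so C = W/(Q + kV).
Q + kV = 1.679e+08 + 16·3.53e+06 = 2.244e+08 m³/yr.
C = 1270/2.244e+08 = 5.66e-06 kg/m³ = 0.00566 mg/L = 5.66 µg/L.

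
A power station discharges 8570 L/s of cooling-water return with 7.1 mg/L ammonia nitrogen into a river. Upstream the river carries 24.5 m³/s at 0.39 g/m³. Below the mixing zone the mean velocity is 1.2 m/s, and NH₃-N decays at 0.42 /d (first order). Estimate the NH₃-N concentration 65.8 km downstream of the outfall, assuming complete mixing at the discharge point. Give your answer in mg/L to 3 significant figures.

8570 L/s = 8.57 m³/s.
After complete mixing, C₀ = (8.57·7.1 + 24.5·0.39) / 33.07 = 2.129 mg/L.
Travel time t = 6.58e+04 m / 1.2 m/s = 5.483e+04 s = 0.6346 d.
C = 2.129·exp(−0.42·0.6346) = 2.129·0.766 = 1.631 mg/L.

1.63 mg/L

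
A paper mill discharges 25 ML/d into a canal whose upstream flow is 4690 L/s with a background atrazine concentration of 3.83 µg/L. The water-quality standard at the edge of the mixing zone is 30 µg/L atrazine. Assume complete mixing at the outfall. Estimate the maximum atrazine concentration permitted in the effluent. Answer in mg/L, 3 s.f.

0.454 mg/L

25 ML/d = 0.2894 m³/s.
4690 L/s = 4.69 m³/s.
3.83 µg/L = 0.00383 mg/L.
30 µg/L = 0.03 mg/L.
Mass balance: 0.03·4.979 = 0.2894·Cₑ + 4.69·0.00383.
Cₑ = (0.1494 − 0.01796) / 0.2894 = 0.4542 mg/L.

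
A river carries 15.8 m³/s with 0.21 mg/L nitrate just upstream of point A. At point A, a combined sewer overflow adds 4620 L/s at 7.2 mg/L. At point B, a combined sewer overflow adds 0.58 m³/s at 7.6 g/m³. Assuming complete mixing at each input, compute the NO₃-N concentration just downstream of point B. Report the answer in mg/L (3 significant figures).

4620 L/s = 4.62 m³/s.
After input A: C = (15.8·0.21 + 4.62·7.2) / 20.42 = 1.791 mg/L.
After input B: C = (20.42·1.791 + 0.58·7.6) / 21 = 1.952 mg/L.

1.95 mg/L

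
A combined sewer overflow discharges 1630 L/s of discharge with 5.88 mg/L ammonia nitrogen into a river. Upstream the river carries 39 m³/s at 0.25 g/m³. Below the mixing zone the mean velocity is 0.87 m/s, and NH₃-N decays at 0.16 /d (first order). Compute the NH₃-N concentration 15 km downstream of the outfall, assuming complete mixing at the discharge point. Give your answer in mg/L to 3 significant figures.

0.461 mg/L

1630 L/s = 1.63 m³/s.
After complete mixing, C₀ = (1.63·5.88 + 39·0.25) / 40.63 = 0.4759 mg/L.
Travel time t = 1.5e+04 m / 0.87 m/s = 1.724e+04 s = 0.1996 d.
C = 0.4759·exp(−0.16·0.1996) = 0.4759·0.9686 = 0.4609 mg/L.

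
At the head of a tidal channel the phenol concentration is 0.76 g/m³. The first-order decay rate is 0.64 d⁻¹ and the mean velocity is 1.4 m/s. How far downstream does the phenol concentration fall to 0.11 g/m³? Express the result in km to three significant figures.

365 km

From C = C₀·e^(−kt), t = ln(C₀/C)/k = ln(0.76/0.11)/0.64 = 1.933/0.64 = 3.02 d.
Distance = v·t = 1.4 m/s × 2.609e+05 s = 3.653e+05 m = 365.3 km.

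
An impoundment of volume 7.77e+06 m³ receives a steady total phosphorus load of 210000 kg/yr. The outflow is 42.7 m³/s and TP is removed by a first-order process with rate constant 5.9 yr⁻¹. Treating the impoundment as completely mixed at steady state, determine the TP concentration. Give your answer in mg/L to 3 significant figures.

0.151 mg/L

Outflow Q = 42.7 m³/s × 3.156e+07 s/yr = 1.348e+09 m³/yr.
Steady-state CSTR mass balance: W = Q·C + k·V·C, so C = W/(Q + kV).
Q + kV = 1.348e+09 + 5.9·7.77e+06 = 1.393e+09 m³/yr.
C = 210000/1.393e+09 = 0.0001507 kg/m³ = 0.1507 mg/L.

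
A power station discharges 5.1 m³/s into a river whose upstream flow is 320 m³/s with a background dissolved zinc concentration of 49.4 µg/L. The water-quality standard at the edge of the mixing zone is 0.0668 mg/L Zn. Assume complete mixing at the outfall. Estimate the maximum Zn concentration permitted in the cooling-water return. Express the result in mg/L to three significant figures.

49.4 µg/L = 0.0494 mg/L.
Mass balance: 0.0668·325.1 = 5.1·Cₑ + 320·0.0494.
Cₑ = (21.72 − 15.81) / 5.1 = 1.159 mg/L.

1.16 mg/L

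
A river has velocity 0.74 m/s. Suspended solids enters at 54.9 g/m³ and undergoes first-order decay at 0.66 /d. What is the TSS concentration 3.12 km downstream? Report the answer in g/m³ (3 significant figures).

Travel time t = 3.12 km / 0.74 m/s = 3120/0.74 = 4216 s = 0.0488 d.
First-order decay: C = 54.9·exp(−0.66·0.0488) = 54.9·0.9683 = 53.16 g/m³.

53.2 g/m³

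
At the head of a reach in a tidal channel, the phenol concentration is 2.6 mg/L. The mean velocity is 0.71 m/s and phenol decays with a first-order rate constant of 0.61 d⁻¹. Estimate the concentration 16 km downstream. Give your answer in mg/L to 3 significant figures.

Travel time t = 16 km / 0.71 m/s = 1.6e+04/0.71 = 2.254e+04 s = 0.2608 d.
First-order decay: C = 2.6·exp(−0.61·0.2608) = 2.6·0.8529 = 2.218 mg/L.

2.22 mg/L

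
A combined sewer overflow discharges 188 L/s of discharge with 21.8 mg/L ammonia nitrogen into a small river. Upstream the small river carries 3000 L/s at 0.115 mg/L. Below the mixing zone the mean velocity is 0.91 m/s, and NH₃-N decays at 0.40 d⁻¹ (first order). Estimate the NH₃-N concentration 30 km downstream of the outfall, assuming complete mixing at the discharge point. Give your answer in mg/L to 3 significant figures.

188 L/s = 0.188 m³/s.
3000 L/s = 3 m³/s.
After complete mixing, C₀ = (0.188·21.8 + 3·0.115) / 3.188 = 1.394 mg/L.
Travel time t = 3e+04 m / 0.91 m/s = 3.297e+04 s = 0.3816 d.
C = 1.394·exp(−0.40·0.3816) = 1.394·0.8585 = 1.197 mg/L.

1.20 mg/L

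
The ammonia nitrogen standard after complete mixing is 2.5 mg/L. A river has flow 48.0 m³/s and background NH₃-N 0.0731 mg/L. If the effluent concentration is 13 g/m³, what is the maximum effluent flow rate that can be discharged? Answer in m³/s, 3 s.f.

Mass balance at complete mixing: C_std·(Q_w + Q_r) = Q_w·C_e + Q_r·C_b.
Rearranging, Q_w = Q_r·(C_std − C_b)/(C_e − C_std) = 48.0·(2.5 − 0.0731) / (13 − 2.5) = 11.09 m³/s.

11.1 m³/s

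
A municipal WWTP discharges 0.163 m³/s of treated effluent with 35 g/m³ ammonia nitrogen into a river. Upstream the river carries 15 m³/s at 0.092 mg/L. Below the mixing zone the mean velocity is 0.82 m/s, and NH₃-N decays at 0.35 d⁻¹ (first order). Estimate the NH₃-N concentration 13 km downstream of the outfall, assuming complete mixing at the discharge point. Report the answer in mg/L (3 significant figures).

0.438 mg/L

After complete mixing, C₀ = (0.163·35 + 15·0.092) / 15.16 = 0.4673 mg/L.
Travel time t = 1.3e+04 m / 0.82 m/s = 1.585e+04 s = 0.1835 d.
C = 0.4673·exp(−0.35·0.1835) = 0.4673·0.9378 = 0.4382 mg/L.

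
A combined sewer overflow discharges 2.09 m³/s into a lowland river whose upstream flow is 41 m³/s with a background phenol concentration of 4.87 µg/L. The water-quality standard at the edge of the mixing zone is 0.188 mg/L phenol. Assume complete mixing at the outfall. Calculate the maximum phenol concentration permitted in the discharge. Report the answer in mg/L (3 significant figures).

4.87 µg/L = 0.00487 mg/L.
Mass balance: 0.188·43.09 = 2.09·Cₑ + 41·0.00487.
Cₑ = (8.101 − 0.1997) / 2.09 = 3.781 mg/L.

3.78 mg/L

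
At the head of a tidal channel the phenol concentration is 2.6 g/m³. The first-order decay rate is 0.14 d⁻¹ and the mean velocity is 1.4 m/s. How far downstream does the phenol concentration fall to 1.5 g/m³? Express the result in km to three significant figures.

475 km

From C = C₀·e^(−kt), t = ln(C₀/C)/k = ln(2.6/1.5)/0.14 = 0.55/0.14 = 3.929 d.
Distance = v·t = 1.4 m/s × 3.395e+05 s = 4.752e+05 m = 475.2 km.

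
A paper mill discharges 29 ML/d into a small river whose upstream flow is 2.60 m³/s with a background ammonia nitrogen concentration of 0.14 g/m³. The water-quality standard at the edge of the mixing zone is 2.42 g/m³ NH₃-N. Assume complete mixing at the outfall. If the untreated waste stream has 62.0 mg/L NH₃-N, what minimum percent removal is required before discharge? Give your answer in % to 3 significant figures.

67.6 %

29 ML/d = 0.3356 m³/s.
Mass balance: 2.42·2.936 = 0.3356·Cₑ + 2.6·0.14.
Cₑ = (7.104 − 0.364) / 0.3356 = 20.08 mg/L.
Required removal = 1 − 20.08/62.0 = 67.61 %.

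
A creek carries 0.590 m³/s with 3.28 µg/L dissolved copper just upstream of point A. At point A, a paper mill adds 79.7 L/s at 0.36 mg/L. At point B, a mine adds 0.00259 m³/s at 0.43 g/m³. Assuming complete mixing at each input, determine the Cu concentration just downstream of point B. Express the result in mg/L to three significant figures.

3.28 µg/L = 0.00328 mg/L.
79.7 L/s = 0.0797 m³/s.
After input A: C = (0.59·0.00328 + 0.0797·0.36) / 0.6697 = 0.04573 mg/L.
After input B: C = (0.6697·0.04573 + 0.00259·0.43) / 0.6723 = 0.04721 mg/L.

0.0472 mg/L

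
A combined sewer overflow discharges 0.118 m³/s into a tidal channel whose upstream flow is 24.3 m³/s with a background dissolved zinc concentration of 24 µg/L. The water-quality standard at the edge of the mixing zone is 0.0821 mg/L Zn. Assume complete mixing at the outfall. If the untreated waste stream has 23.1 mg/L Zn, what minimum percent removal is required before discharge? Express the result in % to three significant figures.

47.8 %

24 µg/L = 0.024 mg/L.
Mass balance: 0.0821·24.42 = 0.118·Cₑ + 24.3·0.024.
Cₑ = (2.005 − 0.5832) / 0.118 = 12.05 mg/L.
Required removal = 1 − 12.05/23.1 = 47.85 %.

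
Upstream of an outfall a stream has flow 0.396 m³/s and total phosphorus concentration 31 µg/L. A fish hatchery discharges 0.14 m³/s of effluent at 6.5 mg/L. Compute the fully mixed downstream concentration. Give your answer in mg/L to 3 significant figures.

1.72 mg/L

31 µg/L = 0.031 mg/L.
By mass balance at complete mixing, C = (0.14·6.5 + 0.396·0.031) / (0.14 + 0.396) = 0.9223/0.536 = 1.721 mg/L.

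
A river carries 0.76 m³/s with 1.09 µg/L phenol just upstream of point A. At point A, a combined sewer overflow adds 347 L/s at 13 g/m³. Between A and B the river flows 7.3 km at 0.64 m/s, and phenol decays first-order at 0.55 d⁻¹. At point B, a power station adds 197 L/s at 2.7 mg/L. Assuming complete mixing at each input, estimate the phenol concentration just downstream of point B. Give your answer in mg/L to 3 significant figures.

3.63 mg/L

1.09 µg/L = 0.00109 mg/L.
347 L/s = 0.347 m³/s.
After input A: C = (0.76·0.00109 + 0.347·13) / 1.107 = 4.076 mg/L.
Over the 7.3 km reach to input B (t = 1.141e+04 s = 0.132 d), decay gives C = 4.076·exp(−0.55·0.132) = 3.79 mg/L.
197 L/s = 0.197 m³/s.
After input B: C = (1.107·3.79 + 0.197·2.7) / 1.304 = 3.626 mg/L.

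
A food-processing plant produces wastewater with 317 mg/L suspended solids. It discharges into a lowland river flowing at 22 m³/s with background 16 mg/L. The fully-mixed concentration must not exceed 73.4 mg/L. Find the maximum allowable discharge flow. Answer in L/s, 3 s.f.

Mass balance at complete mixing: C_std·(Q_w + Q_r) = Q_w·C_e + Q_r·C_b.
Rearranging, Q_w = Q_r·(C_std − C_b)/(C_e − C_std) = 22·(73.4 − 16) / (317 − 73.4) = 5.184 m³/s.
= 5184 L/s.

5180 L/s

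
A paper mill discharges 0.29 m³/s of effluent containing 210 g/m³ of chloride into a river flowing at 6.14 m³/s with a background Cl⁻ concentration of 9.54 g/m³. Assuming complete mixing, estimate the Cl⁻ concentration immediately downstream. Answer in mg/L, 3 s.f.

By mass balance at complete mixing, C = (0.29·210 + 6.14·9.54) / (0.29 + 6.14) = 119.5/6.43 = 18.58 mg/L.

18.6 mg/L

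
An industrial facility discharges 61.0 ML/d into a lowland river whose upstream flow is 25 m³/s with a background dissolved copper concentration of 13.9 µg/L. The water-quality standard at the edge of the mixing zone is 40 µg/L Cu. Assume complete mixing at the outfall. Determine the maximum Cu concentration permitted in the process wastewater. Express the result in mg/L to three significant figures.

0.964 mg/L

61.0 ML/d = 0.706 m³/s.
13.9 µg/L = 0.0139 mg/L.
40 µg/L = 0.04 mg/L.
Mass balance: 0.04·25.71 = 0.706·Cₑ + 25·0.0139.
Cₑ = (1.028 − 0.3475) / 0.706 = 0.9642 mg/L.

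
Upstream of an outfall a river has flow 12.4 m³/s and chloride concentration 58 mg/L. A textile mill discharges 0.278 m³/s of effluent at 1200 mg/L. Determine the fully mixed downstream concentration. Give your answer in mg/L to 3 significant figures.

83.0 mg/L

Flow-weighted mixing gives C = (0.278·1200 + 12.4·58) / (0.278 + 12.4) = 1053/12.68 = 83.04 mg/L.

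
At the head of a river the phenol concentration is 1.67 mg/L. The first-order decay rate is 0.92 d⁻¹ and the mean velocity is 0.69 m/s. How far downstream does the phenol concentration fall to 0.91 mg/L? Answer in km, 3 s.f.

39.3 km

From C = C₀·e^(−kt), t = ln(C₀/C)/k = ln(1.67/0.91)/0.92 = 0.6071/0.92 = 0.6599 d.
Distance = v·t = 0.69 m/s × 5.702e+04 s = 3.934e+04 m = 39.34 km.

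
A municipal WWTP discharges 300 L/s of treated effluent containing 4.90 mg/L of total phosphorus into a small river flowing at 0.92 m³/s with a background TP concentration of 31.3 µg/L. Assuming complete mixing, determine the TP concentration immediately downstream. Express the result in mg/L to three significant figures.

1.23 mg/L

300 L/s = 0.3 m³/s.
31.3 µg/L = 0.0313 mg/L.
By mass balance at complete mixing, C = (0.3·4.9 + 0.92·0.0313) / (0.3 + 0.92) = 1.499/1.22 = 1.229 mg/L.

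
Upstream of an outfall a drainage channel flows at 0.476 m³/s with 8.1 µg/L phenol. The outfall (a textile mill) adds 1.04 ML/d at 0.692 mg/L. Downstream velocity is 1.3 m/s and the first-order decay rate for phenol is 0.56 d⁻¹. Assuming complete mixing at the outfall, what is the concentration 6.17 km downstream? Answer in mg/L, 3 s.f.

1.04 ML/d = 0.01204 m³/s.
8.1 µg/L = 0.0081 mg/L.
After complete mixing, C₀ = (0.01204·0.692 + 0.476·0.0081) / 0.488 = 0.02497 mg/L.
Travel time t = 6170 m / 1.3 m/s = 4746 s = 0.05493 d.
C = 0.02497·exp(−0.56·0.05493) = 0.02497·0.9697 = 0.02421 mg/L.

0.0242 mg/L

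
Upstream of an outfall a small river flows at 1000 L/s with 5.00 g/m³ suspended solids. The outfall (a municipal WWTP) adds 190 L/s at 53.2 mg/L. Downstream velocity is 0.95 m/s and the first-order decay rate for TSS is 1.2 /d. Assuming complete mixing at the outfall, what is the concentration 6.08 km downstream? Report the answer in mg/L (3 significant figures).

190 L/s = 0.19 m³/s.
1000 L/s = 1 m³/s.
After complete mixing, C₀ = (0.19·53.2 + 1·5) / 1.19 = 12.7 mg/L.
Travel time t = 6080 m / 0.95 m/s = 6400 s = 0.07407 d.
C = 12.7·exp(−1.2·0.07407) = 12.7·0.9149 = 11.62 mg/L.

11.6 mg/L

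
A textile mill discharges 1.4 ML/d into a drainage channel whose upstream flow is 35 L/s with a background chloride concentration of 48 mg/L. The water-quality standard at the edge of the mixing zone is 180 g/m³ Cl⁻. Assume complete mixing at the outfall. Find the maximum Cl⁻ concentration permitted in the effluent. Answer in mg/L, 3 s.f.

1.4 ML/d = 0.0162 m³/s.
35 L/s = 0.035 m³/s.
Mass balance: 180·0.0512 = 0.0162·Cₑ + 0.035·48.
Cₑ = (9.217 − 1.68) / 0.0162 = 465.1 mg/L.

465 mg/L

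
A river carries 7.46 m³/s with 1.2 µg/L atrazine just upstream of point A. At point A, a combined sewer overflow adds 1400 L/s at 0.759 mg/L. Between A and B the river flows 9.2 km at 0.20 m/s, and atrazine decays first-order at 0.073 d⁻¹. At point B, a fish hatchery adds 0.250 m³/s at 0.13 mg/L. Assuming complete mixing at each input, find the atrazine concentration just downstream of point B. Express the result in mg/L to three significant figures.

0.117 mg/L

1.2 µg/L = 0.0012 mg/L.
1400 L/s = 1.4 m³/s.
After input A: C = (7.46·0.0012 + 1.4·0.759) / 8.86 = 0.1209 mg/L.
Over the 9.2 km reach to input B (t = 4.6e+04 s = 0.5324 d), decay gives C = 0.1209·exp(−0.073·0.5324) = 0.1163 mg/L.
After input B: C = (8.86·0.1163 + 0.25·0.13) / 9.11 = 0.1167 mg/L.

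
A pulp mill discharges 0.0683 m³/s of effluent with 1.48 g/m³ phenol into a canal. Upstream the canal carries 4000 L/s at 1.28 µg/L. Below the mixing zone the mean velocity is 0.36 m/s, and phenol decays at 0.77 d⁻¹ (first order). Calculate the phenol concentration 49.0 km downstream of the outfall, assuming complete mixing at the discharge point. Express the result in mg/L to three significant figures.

4000 L/s = 4 m³/s.
1.28 µg/L = 0.00128 mg/L.
After complete mixing, C₀ = (0.0683·1.48 + 4·0.00128) / 4.068 = 0.02611 mg/L.
Travel time t = 4.9e+04 m / 0.36 m/s = 1.361e+05 s = 1.575 d.
C = 0.02611·exp(−0.77·1.575) = 0.02611·0.2973 = 0.007761 mg/L.

0.00776 mg/L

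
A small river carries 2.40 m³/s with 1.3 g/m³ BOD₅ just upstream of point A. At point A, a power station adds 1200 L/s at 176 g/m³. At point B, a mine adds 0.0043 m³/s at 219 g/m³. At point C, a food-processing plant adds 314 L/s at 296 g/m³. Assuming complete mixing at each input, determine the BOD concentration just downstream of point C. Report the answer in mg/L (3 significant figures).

1200 L/s = 1.2 m³/s.
After input A: C = (2.4·1.3 + 1.2·176) / 3.6 = 59.53 mg/L.
After input B: C = (3.6·59.53 + 0.0043·219) / 3.604 = 59.72 mg/L.
314 L/s = 0.314 m³/s.
After input C: C = (3.604·59.72 + 0.314·296) / 3.918 = 78.66 mg/L.

78.7 mg/L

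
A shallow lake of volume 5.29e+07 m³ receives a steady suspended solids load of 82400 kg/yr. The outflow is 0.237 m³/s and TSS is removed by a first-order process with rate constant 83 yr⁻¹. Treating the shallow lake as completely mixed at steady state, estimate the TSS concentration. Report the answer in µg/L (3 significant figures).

Outflow Q = 0.237 m³/s × 3.156e+07 s/yr = 7.479e+06 m³/yr.
Steady-state CSTR mass balance: W = Q·C + k·V·C, so C = W/(Q + kV).
Q + kV = 7.479e+06 + 83·5.29e+07 = 4.398e+09 m³/yr.
C = 82400/4.398e+09 = 1.874e-05 kg/m³ = 0.01874 mg/L = 18.74 µg/L.

18.7 µg/L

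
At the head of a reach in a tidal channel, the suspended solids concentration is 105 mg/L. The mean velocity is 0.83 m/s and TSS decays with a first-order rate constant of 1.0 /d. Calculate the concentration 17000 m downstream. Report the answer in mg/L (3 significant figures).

Travel time t = 17000 m / 0.83 m/s = 1.7e+04/0.83 = 2.048e+04 s = 0.2371 d.
First-order decay: C = 105·exp(−1.0·0.2371) = 105·0.7889 = 82.84 mg/L.

82.8 mg/L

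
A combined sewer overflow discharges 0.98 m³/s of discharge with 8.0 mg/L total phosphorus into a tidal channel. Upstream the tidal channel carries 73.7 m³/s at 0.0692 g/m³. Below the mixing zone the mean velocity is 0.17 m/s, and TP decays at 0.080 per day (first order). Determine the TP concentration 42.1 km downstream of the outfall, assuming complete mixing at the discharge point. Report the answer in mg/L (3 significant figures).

0.138 mg/L

After complete mixing, C₀ = (0.98·8 + 73.7·0.0692) / 74.68 = 0.1733 mg/L.
Travel time t = 4.21e+04 m / 0.17 m/s = 2.476e+05 s = 2.866 d.
C = 0.1733·exp(−0.080·2.866) = 0.1733·0.7951 = 0.1378 mg/L.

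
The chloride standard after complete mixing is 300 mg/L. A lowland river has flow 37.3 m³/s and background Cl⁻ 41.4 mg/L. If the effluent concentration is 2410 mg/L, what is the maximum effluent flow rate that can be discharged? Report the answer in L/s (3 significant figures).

Mass balance at complete mixing: C_std·(Q_w + Q_r) = Q_w·C_e + Q_r·C_b.
Rearranging, Q_w = Q_r·(C_std − C_b)/(C_e − C_std) = 37.3·(300 − 41.4) / (2410 − 300) = 4.571 m³/s.
= 4571 L/s.

4570 L/s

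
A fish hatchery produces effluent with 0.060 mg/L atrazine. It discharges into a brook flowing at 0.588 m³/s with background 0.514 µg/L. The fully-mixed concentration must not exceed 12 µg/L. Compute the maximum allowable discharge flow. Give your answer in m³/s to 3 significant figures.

0.141 m³/s

0.514 µg/L = 0.000514 mg/L.
12 µg/L = 0.012 mg/L.
Mass balance at complete mixing: C_std·(Q_w + Q_r) = Q_w·C_e + Q_r·C_b.
Rearranging, Q_w = Q_r·(C_std − C_b)/(C_e − C_std) = 0.588·(0.012 − 0.000514) / (0.06 − 0.012) = 0.1407 m³/s.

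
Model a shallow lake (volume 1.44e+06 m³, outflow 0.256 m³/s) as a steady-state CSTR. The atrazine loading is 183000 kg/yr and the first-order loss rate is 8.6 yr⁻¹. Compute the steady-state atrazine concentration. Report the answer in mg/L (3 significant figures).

Outflow Q = 0.256 m³/s × 3.156e+07 s/yr = 8.079e+06 m³/yr.
Steady-state CSTR mass balance: W = Q·C + k·V·C, so C = W/(Q + kV).
Q + kV = 8.079e+06 + 8.6·1.44e+06 = 2.046e+07 m³/yr.
C = 183000/2.046e+07 = 0.008943 kg/m³ = 8.943 mg/L.

8.94 mg/L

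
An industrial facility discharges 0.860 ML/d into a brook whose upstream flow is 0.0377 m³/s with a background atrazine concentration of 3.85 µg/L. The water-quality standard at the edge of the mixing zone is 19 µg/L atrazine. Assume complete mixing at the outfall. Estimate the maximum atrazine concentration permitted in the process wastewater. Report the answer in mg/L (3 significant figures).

0.0764 mg/L

0.860 ML/d = 0.009954 m³/s.
3.85 µg/L = 0.00385 mg/L.
19 µg/L = 0.019 mg/L.
Mass balance: 0.019·0.04765 = 0.009954·Cₑ + 0.0377·0.00385.
Cₑ = (0.0009054 − 0.0001451) / 0.009954 = 0.07638 mg/L.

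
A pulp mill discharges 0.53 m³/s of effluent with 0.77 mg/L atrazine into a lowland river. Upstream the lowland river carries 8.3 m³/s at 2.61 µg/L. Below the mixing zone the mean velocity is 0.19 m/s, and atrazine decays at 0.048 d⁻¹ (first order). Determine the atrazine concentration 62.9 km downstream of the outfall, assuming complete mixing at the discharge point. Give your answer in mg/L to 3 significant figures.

2.61 µg/L = 0.00261 mg/L.
After complete mixing, C₀ = (0.53·0.77 + 8.3·0.00261) / 8.83 = 0.04867 mg/L.
Travel time t = 6.29e+04 m / 0.19 m/s = 3.311e+05 s = 3.832 d.
C = 0.04867·exp(−0.048·3.832) = 0.04867·0.832 = 0.04049 mg/L.

0.0405 mg/L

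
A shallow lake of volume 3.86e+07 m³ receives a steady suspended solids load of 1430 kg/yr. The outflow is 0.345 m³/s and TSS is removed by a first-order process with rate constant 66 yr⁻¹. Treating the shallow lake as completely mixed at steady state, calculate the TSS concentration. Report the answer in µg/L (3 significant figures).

Outflow Q = 0.345 m³/s × 3.156e+07 s/yr = 1.089e+07 m³/yr.
Steady-state CSTR mass balance: W = Q·C + k·V·C, so C = W/(Q + kV).
Q + kV = 1.089e+07 + 66·3.86e+07 = 2.558e+09 m³/yr.
C = 1430/2.558e+09 = 5.589e-07 kg/m³ = 0.0005589 mg/L = 0.5589 µg/L.

0.559 µg/L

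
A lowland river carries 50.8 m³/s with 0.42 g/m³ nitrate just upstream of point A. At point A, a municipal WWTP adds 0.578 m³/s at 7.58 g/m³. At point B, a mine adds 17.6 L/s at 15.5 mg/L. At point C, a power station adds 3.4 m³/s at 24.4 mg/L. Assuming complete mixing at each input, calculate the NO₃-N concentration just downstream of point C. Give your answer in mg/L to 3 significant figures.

1.99 mg/L

After input A: C = (50.8·0.42 + 0.578·7.58) / 51.38 = 0.5005 mg/L.
17.6 L/s = 0.0176 m³/s.
After input B: C = (51.38·0.5005 + 0.0176·15.5) / 51.4 = 0.5057 mg/L.
After input C: C = (51.4·0.5057 + 3.4·24.4) / 54.8 = 1.988 mg/L.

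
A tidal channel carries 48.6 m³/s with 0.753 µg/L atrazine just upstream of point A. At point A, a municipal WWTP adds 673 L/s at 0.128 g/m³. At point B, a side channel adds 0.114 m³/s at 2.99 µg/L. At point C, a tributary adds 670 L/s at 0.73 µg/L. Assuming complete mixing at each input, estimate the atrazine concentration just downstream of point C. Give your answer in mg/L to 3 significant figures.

0.00247 mg/L

0.753 µg/L = 0.000753 mg/L.
673 L/s = 0.673 m³/s.
After input A: C = (48.6·0.000753 + 0.673·0.128) / 49.27 = 0.002491 mg/L.
2.99 µg/L = 0.00299 mg/L.
After input B: C = (49.27·0.002491 + 0.114·0.00299) / 49.39 = 0.002492 mg/L.
670 L/s = 0.67 m³/s.
0.73 µg/L = 0.00073 mg/L.
After input C: C = (49.39·0.002492 + 0.67·0.00073) / 50.06 = 0.002469 mg/L.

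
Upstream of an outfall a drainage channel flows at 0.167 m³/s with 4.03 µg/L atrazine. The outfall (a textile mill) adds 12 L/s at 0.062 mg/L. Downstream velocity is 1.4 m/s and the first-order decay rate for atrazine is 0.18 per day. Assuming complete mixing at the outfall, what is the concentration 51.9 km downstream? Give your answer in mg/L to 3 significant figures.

0.00733 mg/L

12 L/s = 0.012 m³/s.
4.03 µg/L = 0.00403 mg/L.
After complete mixing, C₀ = (0.012·0.062 + 0.167·0.00403) / 0.179 = 0.007916 mg/L.
Travel time t = 5.19e+04 m / 1.4 m/s = 3.707e+04 s = 0.4291 d.
C = 0.007916·exp(−0.18·0.4291) = 0.007916·0.9257 = 0.007328 mg/L.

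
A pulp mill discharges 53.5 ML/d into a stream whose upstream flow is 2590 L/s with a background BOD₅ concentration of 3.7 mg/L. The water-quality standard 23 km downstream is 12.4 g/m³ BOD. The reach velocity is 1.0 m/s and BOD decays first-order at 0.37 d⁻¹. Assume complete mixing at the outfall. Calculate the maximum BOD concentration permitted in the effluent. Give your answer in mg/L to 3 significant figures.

55.4 mg/L

53.5 ML/d = 0.6192 m³/s.
2590 L/s = 2.59 m³/s.
Travel time to the compliance point: t = 2.3e+04/1.0 = 2.3e+04 s = 0.2662 d; decay factor exp(−0.37·0.2662) = 0.9062.
So the concentration just after mixing may be at most 12.4/0.9062 = 13.68 mg/L.
Mass balance: 13.68·3.209 = 0.6192·Cₑ + 2.59·3.7.
Cₑ = (43.91 − 9.583) / 0.6192 = 55.44 mg/L.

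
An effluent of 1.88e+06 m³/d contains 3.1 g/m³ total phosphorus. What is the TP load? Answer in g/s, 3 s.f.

1.88e+06 m³/d = 21.76 m³/s.
Mass flux = Q·C = 21.76 m³/s × 3.1 g/m³ = 67.45 g/s.

67.5 g/s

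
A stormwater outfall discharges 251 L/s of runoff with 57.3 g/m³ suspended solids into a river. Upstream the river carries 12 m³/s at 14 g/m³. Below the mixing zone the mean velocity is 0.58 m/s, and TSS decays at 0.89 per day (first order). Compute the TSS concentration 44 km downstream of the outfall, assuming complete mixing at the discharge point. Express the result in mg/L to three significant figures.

251 L/s = 0.251 m³/s.
After complete mixing, C₀ = (0.251·57.3 + 12·14) / 12.25 = 14.89 mg/L.
Travel time t = 4.4e+04 m / 0.58 m/s = 7.586e+04 s = 0.878 d.
C = 14.89·exp(−0.89·0.878) = 14.89·0.4577 = 6.814 mg/L.

6.81 mg/L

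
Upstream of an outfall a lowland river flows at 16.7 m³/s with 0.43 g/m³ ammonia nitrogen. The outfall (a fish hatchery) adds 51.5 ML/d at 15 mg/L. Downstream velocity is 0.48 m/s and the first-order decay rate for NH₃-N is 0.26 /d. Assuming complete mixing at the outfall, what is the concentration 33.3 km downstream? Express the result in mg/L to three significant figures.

51.5 ML/d = 0.5961 m³/s.
After complete mixing, C₀ = (0.5961·15 + 16.7·0.43) / 17.3 = 0.9321 mg/L.
Travel time t = 3.33e+04 m / 0.48 m/s = 6.938e+04 s = 0.803 d.
C = 0.9321·exp(−0.26·0.803) = 0.9321·0.8116 = 0.7565 mg/L.

0.756 mg/L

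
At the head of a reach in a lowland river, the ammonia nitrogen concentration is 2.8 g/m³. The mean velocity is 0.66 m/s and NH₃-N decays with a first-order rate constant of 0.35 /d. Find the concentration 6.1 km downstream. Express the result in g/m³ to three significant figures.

2.70 g/m³

Travel time t = 6.1 km / 0.66 m/s = 6100/0.66 = 9242 s = 0.107 d.
First-order decay: C = 2.8·exp(−0.35·0.107) = 2.8·0.9633 = 2.697 g/m³.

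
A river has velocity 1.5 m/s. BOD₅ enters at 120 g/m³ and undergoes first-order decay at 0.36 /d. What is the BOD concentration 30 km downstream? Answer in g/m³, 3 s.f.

110 g/m³

Travel time t = 30 km / 1.5 m/s = 3e+04/1.5 = 2e+04 s = 0.2315 d.
First-order decay: C = 120·exp(−0.36·0.2315) = 120·0.92 = 110.4 g/m³.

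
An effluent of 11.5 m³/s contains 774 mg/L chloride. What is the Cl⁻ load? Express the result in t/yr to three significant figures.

281000 t/yr

Mass flux = Q·C = 11.5 m³/s × 774 g/m³ = 8901 g/s.
= 8901 g/s × 31.56 = 2.809e+05 t/yr.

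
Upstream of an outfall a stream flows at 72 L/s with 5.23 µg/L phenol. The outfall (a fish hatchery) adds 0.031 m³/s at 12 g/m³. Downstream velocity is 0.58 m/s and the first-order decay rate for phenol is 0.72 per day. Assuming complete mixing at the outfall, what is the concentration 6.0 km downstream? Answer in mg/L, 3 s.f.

72 L/s = 0.072 m³/s.
5.23 µg/L = 0.00523 mg/L.
After complete mixing, C₀ = (0.031·12 + 0.072·0.00523) / 0.103 = 3.615 mg/L.
Travel time t = 6000 m / 0.58 m/s = 1.034e+04 s = 0.1197 d.
C = 3.615·exp(−0.72·0.1197) = 3.615·0.9174 = 3.317 mg/L.

3.32 mg/L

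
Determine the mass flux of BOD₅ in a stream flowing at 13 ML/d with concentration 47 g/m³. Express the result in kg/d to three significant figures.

13 ML/d = 0.1505 m³/s.
Mass flux = Q·C = 0.1505 m³/s × 47 g/m³ = 7.072 g/s.
= 7.072 g/s × 86.4 = 611 kg/d.

611 kg/d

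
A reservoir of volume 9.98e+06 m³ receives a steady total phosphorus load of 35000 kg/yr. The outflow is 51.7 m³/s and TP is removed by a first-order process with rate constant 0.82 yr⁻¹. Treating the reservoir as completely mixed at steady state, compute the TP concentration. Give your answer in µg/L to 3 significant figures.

21.3 µg/L

Outflow Q = 51.7 m³/s × 3.156e+07 s/yr = 1.632e+09 m³/yr.
Steady-state CSTR mass balance: W = Q·C + k·V·C, so C = W/(Q + kV).
Q + kV = 1.632e+09 + 0.82·9.98e+06 = 1.64e+09 m³/yr.
C = 35000/1.64e+09 = 2.135e-05 kg/m³ = 0.02135 mg/L = 21.35 µg/L.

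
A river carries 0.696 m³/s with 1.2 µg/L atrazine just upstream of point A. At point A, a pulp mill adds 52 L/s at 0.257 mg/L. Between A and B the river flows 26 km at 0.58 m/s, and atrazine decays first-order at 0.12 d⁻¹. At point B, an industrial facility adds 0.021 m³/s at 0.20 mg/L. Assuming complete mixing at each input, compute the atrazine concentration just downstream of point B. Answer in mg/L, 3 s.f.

0.0228 mg/L

1.2 µg/L = 0.0012 mg/L.
52 L/s = 0.052 m³/s.
After input A: C = (0.696·0.0012 + 0.052·0.257) / 0.748 = 0.01898 mg/L.
Over the 26 km reach to input B (t = 4.483e+04 s = 0.5188 d), decay gives C = 0.01898·exp(−0.12·0.5188) = 0.01784 mg/L.
After input B: C = (0.748·0.01784 + 0.021·0.2) / 0.769 = 0.02281 mg/L.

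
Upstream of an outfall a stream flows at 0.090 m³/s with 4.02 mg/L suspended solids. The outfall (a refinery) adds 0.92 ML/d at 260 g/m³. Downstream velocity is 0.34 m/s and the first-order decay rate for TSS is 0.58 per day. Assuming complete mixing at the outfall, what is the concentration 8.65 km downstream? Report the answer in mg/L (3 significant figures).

26.2 mg/L

0.92 ML/d = 0.01065 m³/s.
After complete mixing, C₀ = (0.01065·260 + 0.09·4.02) / 0.1006 = 31.1 mg/L.
Travel time t = 8650 m / 0.34 m/s = 2.544e+04 s = 0.2945 d.
C = 31.1·exp(−0.58·0.2945) = 31.1·0.843 = 26.22 mg/L.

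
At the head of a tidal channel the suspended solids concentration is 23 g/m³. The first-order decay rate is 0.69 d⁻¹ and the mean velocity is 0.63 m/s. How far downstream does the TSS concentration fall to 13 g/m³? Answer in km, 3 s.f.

From C = C₀·e^(−kt), t = ln(C₀/C)/k = ln(23/13)/0.69 = 0.5705/0.69 = 0.8269 d.
Distance = v·t = 0.63 m/s × 7.144e+04 s = 4.501e+04 m = 45.01 km.

45.0 km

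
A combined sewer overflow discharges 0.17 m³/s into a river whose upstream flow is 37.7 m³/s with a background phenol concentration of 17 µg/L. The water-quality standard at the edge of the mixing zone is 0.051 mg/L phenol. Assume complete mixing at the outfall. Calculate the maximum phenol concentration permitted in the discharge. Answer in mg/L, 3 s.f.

7.59 mg/L

17 µg/L = 0.017 mg/L.
Mass balance: 0.051·37.87 = 0.17·Cₑ + 37.7·0.017.
Cₑ = (1.931 − 0.6409) / 0.17 = 7.591 mg/L.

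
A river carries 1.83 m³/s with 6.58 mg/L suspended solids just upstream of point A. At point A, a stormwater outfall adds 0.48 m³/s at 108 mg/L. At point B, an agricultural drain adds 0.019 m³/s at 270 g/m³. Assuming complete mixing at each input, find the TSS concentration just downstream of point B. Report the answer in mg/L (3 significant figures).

After input A: C = (1.83·6.58 + 0.48·108) / 2.31 = 27.65 mg/L.
After input B: C = (2.31·27.65 + 0.019·270) / 2.329 = 29.63 mg/L.

29.6 mg/L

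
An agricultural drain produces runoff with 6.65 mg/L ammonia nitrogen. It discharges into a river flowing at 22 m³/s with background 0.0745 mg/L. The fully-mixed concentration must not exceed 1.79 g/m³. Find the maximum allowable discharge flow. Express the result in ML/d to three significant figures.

Mass balance at complete mixing: C_std·(Q_w + Q_r) = Q_w·C_e + Q_r·C_b.
Rearranging, Q_w = Q_r·(C_std − C_b)/(C_e − C_std) = 22·(1.79 − 0.0745) / (6.65 − 1.79) = 7.766 m³/s.
= 671 ML/d.

671 ML/d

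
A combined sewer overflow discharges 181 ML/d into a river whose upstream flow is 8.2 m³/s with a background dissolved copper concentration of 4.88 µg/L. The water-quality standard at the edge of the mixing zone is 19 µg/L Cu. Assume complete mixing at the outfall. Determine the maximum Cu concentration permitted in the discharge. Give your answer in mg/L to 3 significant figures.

0.0743 mg/L

181 ML/d = 2.095 m³/s.
4.88 µg/L = 0.00488 mg/L.
19 µg/L = 0.019 mg/L.
Mass balance: 0.019·10.29 = 2.095·Cₑ + 8.2·0.00488.
Cₑ = (0.1956 − 0.04002) / 2.095 = 0.07427 mg/L.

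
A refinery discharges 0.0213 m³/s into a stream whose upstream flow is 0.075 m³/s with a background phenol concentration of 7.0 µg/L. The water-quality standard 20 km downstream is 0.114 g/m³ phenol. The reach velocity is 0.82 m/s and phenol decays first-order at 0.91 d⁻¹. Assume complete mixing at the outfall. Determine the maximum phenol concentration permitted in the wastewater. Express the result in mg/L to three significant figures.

7.0 µg/L = 0.007 mg/L.
Travel time to the compliance point: t = 2e+04/0.82 = 2.439e+04 s = 0.2823 d; decay factor exp(−0.91·0.2823) = 0.7735.
So the concentration just after mixing may be at most 0.114/0.7735 = 0.1474 mg/L.
Mass balance: 0.1474·0.0963 = 0.0213·Cₑ + 0.075·0.007.
Cₑ = (0.01419 − 0.000525) / 0.0213 = 0.6417 mg/L.

0.642 mg/L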